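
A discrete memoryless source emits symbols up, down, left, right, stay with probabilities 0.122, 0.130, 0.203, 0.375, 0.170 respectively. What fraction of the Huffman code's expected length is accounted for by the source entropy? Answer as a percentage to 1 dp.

Entropy H = −Σ p log₂ p ≈ 2.1851 bits.
Huffman merges: 61/500+13/100→63/250; 17/100+203/1000→373/1000; 63/250+373/1000→5/8; 3/8+5/8→1. L = 9/4 ≈ 2.2500.
Efficiency = H/L = 2.1851/2.2500 = 97.1%.

97.1%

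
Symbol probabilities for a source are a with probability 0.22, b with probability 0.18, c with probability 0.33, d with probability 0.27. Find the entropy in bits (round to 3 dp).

H = −Σ pᵢ log₂ pᵢ.
−0.22·log₂(0.22) = 0.4806
−0.18·log₂(0.18) = 0.4453
−0.33·log₂(0.33) = 0.5278
−0.27·log₂(0.27) = 0.5100
Sum ≈ 1.9637 → 1.964 bits.

1.964 bits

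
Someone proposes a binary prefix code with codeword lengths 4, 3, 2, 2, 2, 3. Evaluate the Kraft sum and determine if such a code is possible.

With common denominator 2^4 = 16: Σ 2^(−ℓᵢ) = 1/16 + 2/16 + 4/16 + 4/16 + 4/16 + 2/16 = 17/16 = 1.0625.
Kraft's inequality requires Σ ≤ 1; here Σ = 1.0625 > 1, so no such prefix code exists.

1.0625; no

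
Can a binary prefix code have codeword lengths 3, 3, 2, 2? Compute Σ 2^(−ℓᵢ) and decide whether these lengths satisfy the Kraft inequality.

0.75; yes

With common denominator 2^3 = 8: Σ 2^(−ℓᵢ) = 1/8 + 1/8 + 2/8 + 2/8 = 6/8 = 0.75.
Kraft's inequality requires Σ ≤ 1; here Σ = 0.75 ≤ 1, so such a prefix code exists.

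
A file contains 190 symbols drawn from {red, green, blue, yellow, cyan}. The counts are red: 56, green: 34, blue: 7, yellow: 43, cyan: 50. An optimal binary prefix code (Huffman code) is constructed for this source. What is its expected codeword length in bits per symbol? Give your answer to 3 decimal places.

2.216 bits/symbol

Probabilities are the counts divided by 190.
Repeatedly combine the two least-probable nodes; the expected code length is the sum of the merged weights.
merge 7/190 + 17/95 → 41/190
merge 41/190 + 43/190 → 42/95
merge 5/19 + 28/95 → 53/95
merge 42/95 + 53/95 → 1
L = 41/190 + 42/95 + 53/95 + 1 = 421/190 ≈ 2.216 bits/symbol.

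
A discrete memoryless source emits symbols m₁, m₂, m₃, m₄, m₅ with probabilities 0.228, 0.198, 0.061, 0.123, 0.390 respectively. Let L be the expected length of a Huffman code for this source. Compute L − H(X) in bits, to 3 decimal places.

Entropy H = −Σ p log₂ p ≈ 2.0967 bits.
Huffman merges: 61/1000+123/1000→23/125; 23/125+99/500→191/500; 57/250+191/500→61/100; 39/100+61/100→1. L = 272/125 ≈ 2.1760.
L − H = 2.1760 − 2.0967 = 0.079 bits.

0.079 bits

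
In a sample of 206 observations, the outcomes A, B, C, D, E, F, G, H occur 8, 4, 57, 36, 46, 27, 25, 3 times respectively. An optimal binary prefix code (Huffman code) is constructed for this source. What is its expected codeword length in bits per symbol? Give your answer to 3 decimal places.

2.607 bits/symbol

Probabilities are the counts divided by 206.
Repeatedly combine the two least-probable nodes; the expected code length is the sum of the merged weights.
merge 3/206 + 2/103 → 7/206
merge 7/206 + 4/103 → 15/206
merge 15/206 + 25/206 → 20/103
merge 27/206 + 18/103 → 63/206
merge 20/103 + 23/103 → 43/103
merge 57/206 + 63/206 → 60/103
merge 43/103 + 60/103 → 1
L = 7/206 + 15/206 + 20/103 + 63/206 + 43/103 + 60/103 + 1 = 537/206 ≈ 2.607 bits/symbol.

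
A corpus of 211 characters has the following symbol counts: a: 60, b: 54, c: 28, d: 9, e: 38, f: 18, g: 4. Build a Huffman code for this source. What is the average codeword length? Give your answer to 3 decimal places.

2.488 bits/symbol

Probabilities are the counts divided by 211.
Repeatedly combine the two least-probable nodes; the expected code length is the sum of the merged weights.
merge 4/211 + 9/211 → 13/211
merge 13/211 + 18/211 → 31/211
merge 28/211 + 31/211 → 59/211
merge 38/211 + 54/211 → 92/211
merge 59/211 + 60/211 → 119/211
merge 92/211 + 119/211 → 1
L = 13/211 + 31/211 + 59/211 + 92/211 + 119/211 + 1 = 525/211 ≈ 2.488 bits/symbol.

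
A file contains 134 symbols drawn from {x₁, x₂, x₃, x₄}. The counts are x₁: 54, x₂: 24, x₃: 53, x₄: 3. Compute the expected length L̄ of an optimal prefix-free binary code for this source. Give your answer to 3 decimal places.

1.799 bits/symbol

Probabilities are the counts divided by 134.
Repeatedly combine the two least-probable nodes; the expected code length is the sum of the merged weights.
merge 3/134 + 12/67 → 27/134
merge 27/134 + 53/134 → 40/67
merge 27/67 + 40/67 → 1
L = 27/134 + 40/67 + 1 = 241/134 ≈ 1.799 bits/symbol.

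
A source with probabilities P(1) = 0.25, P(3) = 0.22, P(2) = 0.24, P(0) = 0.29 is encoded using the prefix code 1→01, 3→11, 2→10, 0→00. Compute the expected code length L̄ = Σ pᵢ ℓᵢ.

2 bits/symbol

L̄ = Σ pᵢ·ℓᵢ = 0.25·2 + 0.22·2 + 0.24·2 + 0.29·2 = 2 bits/symbol.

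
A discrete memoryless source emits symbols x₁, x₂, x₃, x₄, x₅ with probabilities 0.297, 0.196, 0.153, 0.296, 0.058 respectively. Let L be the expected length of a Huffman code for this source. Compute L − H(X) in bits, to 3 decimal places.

0.057 bits

Entropy H = −Σ p log₂ p ≈ 2.1535 bits.
Huffman merges: 29/500+153/1000→211/1000; 49/250+211/1000→407/1000; 37/125+297/1000→593/1000; 407/1000+593/1000→1. L = 2211/1000 ≈ 2.2110.
L − H = 2.2110 − 2.1535 = 0.057 bits.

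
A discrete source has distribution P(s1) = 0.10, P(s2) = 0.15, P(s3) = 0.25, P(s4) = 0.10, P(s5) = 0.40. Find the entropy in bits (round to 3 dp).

2.104 bits

H = −Σ pᵢ log₂ pᵢ.
−0.10·log₂(0.10) = 0.3322
−0.15·log₂(0.15) = 0.4105
−0.25·log₂(0.25) = 0.5000
−0.10·log₂(0.10) = 0.3322
−0.40·log₂(0.40) = 0.5288
Sum ≈ 2.1037 → 2.104 bits.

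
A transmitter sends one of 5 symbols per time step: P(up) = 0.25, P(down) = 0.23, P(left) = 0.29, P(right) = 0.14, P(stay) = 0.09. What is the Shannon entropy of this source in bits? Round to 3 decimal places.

H = −Σ pᵢ log₂ pᵢ.
−0.25·log₂(0.25) = 0.5000
−0.23·log₂(0.23) = 0.4877
−0.29·log₂(0.29) = 0.5179
−0.14·log₂(0.14) = 0.3971
−0.09·log₂(0.09) = 0.3127
Sum ≈ 2.2153 → 2.215 bits.

2.215 bits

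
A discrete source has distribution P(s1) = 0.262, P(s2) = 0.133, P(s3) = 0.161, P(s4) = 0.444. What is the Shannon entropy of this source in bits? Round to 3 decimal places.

1.838 bits

H = −Σ pᵢ log₂ pᵢ.
−0.262·log₂(0.262) = 0.5063
−0.133·log₂(0.133) = 0.3871
−0.161·log₂(0.161) = 0.4242
−0.444·log₂(0.444) = 0.5201
Sum ≈ 1.8377 → 1.838 bits.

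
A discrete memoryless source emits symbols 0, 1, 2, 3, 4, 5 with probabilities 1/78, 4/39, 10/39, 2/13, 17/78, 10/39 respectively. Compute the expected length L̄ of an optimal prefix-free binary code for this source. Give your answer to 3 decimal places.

2.385 bits/symbol

Repeatedly combine the two least-probable nodes; the expected code length is the sum of the merged weights.
merge 1/78 + 4/39 → 3/26
merge 3/26 + 2/13 → 7/26
merge 17/78 + 10/39 → 37/78
merge 10/39 + 7/26 → 41/78
merge 37/78 + 41/78 → 1
L = 3/26 + 7/26 + 37/78 + 41/78 + 1 = 31/13 ≈ 2.385 bits/symbol.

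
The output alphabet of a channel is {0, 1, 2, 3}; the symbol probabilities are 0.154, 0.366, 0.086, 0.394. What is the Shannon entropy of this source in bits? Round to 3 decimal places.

H = −Σ pᵢ log₂ pᵢ.
−0.154·log₂(0.154) = 0.4156
−0.366·log₂(0.366) = 0.5307
−0.086·log₂(0.086) = 0.3044
−0.394·log₂(0.394) = 0.5294
Sum ≈ 1.7802 → 1.780 bits.

1.780 bits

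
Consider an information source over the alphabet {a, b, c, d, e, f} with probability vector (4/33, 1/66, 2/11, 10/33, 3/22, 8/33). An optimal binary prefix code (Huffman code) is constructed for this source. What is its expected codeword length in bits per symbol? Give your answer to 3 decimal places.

2.409 bits/symbol

Repeatedly combine the two least-probable nodes; the expected code length is the sum of the merged weights.
merge 1/66 + 4/33 → 3/22
merge 3/22 + 3/22 → 3/11
merge 2/11 + 8/33 → 14/33
merge 3/11 + 10/33 → 19/33
merge 14/33 + 19/33 → 1
L = 3/22 + 3/11 + 14/33 + 19/33 + 1 = 53/22 ≈ 2.409 bits/symbol.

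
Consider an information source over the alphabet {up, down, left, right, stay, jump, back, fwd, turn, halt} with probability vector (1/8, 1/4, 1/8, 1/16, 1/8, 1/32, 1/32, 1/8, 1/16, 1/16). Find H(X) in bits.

Each probability is a power of 1/2, so log₂(1/p) is an integer.
H = Σ p·log₂(1/p) = 1/8·3 + 1/4·2 + 1/8·3 + 1/16·4 + 1/8·3 + 1/32·5 + 1/32·5 + 1/8·3 + 1/16·4 + 1/16·4 = 3.0625 bits.

3.0625 bits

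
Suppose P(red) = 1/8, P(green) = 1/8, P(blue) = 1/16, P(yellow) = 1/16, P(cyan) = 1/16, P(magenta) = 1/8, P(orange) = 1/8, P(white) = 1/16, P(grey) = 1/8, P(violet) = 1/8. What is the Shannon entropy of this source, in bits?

3.25 bits

Each probability is a power of 1/2, so log₂(1/p) is an integer.
H = Σ p·log₂(1/p) = 1/8·3 + 1/8·3 + 1/16·4 + 1/16·4 + 1/16·4 + 1/8·3 + 1/8·3 + 1/16·4 + 1/8·3 + 1/8·3 = 3.25 bits.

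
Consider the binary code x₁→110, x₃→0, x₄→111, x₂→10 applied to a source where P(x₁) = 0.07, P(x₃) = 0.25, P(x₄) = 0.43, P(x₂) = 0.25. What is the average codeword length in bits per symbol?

L̄ = Σ pᵢ·ℓᵢ = 0.07·3 + 0.25·1 + 0.43·3 + 0.25·2 = 2.25 bits/symbol.

2.25 bits/symbol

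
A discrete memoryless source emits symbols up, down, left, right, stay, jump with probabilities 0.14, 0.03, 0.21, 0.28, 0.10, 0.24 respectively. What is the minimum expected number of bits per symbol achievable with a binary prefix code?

2.4 bits/symbol

Repeatedly combine the two least-probable nodes; the expected code length is the sum of the merged weights.
merge 3/100 + 1/10 → 13/100
merge 13/100 + 7/50 → 27/100
merge 21/100 + 6/25 → 9/20
merge 27/100 + 7/25 → 11/20
merge 9/20 + 11/20 → 1
L = 13/100 + 27/100 + 9/20 + 11/20 + 1 = 12/5 = 2.4 bits/symbol.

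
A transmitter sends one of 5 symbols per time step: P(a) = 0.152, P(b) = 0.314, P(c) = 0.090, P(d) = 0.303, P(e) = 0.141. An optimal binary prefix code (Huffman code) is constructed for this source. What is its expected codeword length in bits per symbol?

Repeatedly combine the two least-probable nodes; the expected code length is the sum of the merged weights.
merge 9/100 + 141/1000 → 231/1000
merge 19/125 + 231/1000 → 383/1000
merge 303/1000 + 157/500 → 617/1000
merge 383/1000 + 617/1000 → 1
L = 231/1000 + 383/1000 + 617/1000 + 1 = 2231/1000 = 2.231 bits/symbol.

2.231 bits/symbol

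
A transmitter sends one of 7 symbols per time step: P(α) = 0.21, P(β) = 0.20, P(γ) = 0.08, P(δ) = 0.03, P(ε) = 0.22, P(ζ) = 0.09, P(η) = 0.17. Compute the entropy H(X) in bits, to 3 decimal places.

H = −Σ pᵢ log₂ pᵢ.
−0.21·log₂(0.21) = 0.4728
−0.20·log₂(0.20) = 0.4644
−0.08·log₂(0.08) = 0.2915
−0.03·log₂(0.03) = 0.1518
−0.22·log₂(0.22) = 0.4806
−0.09·log₂(0.09) = 0.3127
−0.17·log₂(0.17) = 0.4346
Sum ≈ 2.6083 → 2.608 bits.

2.608 bits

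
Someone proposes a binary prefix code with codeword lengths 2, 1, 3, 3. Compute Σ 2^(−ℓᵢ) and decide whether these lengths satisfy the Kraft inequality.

1; yes

With common denominator 2^3 = 8: Σ 2^(−ℓᵢ) = 2/8 + 4/8 + 1/8 + 1/8 = 8/8 = 1.
Kraft's inequality requires Σ ≤ 1; here Σ = 1 ≤ 1, so such a prefix code exists.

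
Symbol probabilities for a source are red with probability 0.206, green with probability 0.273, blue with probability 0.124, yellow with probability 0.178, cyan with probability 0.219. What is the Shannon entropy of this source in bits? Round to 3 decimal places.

2.277 bits

H = −Σ pᵢ log₂ pᵢ.
−0.206·log₂(0.206) = 0.4695
−0.273·log₂(0.273) = 0.5113
−0.124·log₂(0.124) = 0.3734
−0.178·log₂(0.178) = 0.4432
−0.219·log₂(0.219) = 0.4798
Sum ≈ 2.2774 → 2.277 bits.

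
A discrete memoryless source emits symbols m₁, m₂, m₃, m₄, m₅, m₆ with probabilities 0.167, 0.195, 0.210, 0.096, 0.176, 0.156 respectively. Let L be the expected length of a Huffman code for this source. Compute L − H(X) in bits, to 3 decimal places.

0.047 bits

Entropy H = −Σ p log₂ p ≈ 2.5477 bits.
Huffman merges: 12/125+39/250→63/250; 167/1000+22/125→343/1000; 39/200+21/100→81/200; 63/250+343/1000→119/200; 81/200+119/200→1. L = 519/200 ≈ 2.5950.
L − H = 2.5950 − 2.5477 = 0.047 bits.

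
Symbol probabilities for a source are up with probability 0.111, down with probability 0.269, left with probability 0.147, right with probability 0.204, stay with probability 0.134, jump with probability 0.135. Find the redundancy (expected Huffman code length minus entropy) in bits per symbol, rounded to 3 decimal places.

0.012 bits

Entropy H = −Σ p log₂ p ≈ 2.5146 bits.
Huffman merges: 111/1000+67/500→49/200; 27/200+147/1000→141/500; 51/250+49/200→449/1000; 269/1000+141/500→551/1000; 449/1000+551/1000→1. L = 2527/1000 ≈ 2.5270.
L − H = 2.5270 − 2.5146 = 0.012 bits.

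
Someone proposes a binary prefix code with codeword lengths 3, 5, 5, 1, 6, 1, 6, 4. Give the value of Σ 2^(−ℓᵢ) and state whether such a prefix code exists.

With common denominator 2^6 = 64: Σ 2^(−ℓᵢ) = 8/64 + 2/64 + 2/64 + 32/64 + 1/64 + 32/64 + 1/64 + 4/64 = 82/64 = 1.28125.
Kraft's inequality requires Σ ≤ 1; here Σ = 1.28125 > 1, so no such prefix code exists.

1.28125; no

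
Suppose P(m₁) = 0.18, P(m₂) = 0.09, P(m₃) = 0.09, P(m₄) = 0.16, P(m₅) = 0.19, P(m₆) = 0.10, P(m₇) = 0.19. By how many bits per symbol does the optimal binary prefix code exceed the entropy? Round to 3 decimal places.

0.064 bits

Entropy H = −Σ p log₂ p ≈ 2.7363 bits.
Huffman merges: 9/100+9/100→9/50; 1/10+4/25→13/50; 9/50+9/50→9/25; 19/100+19/100→19/50; 13/50+9/25→31/50; 19/50+31/50→1. L = 14/5 ≈ 2.8000.
L − H = 2.8000 − 2.7363 = 0.064 bits.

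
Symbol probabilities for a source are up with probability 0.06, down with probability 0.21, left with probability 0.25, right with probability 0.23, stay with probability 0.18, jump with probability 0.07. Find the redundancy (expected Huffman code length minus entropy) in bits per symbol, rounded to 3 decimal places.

0.022 bits

Entropy H = −Σ p log₂ p ≈ 2.4179 bits.
Huffman merges: 3/50+7/100→13/100; 13/100+9/50→31/100; 21/100+23/100→11/25; 1/4+31/100→14/25; 11/25+14/25→1. L = 61/25 ≈ 2.4400.
L − H = 2.4400 − 2.4179 = 0.022 bits.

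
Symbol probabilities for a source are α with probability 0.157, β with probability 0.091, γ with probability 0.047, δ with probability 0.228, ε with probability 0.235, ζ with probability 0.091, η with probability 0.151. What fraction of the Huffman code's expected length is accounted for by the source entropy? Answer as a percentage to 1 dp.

98.9%

Entropy H = −Σ p log₂ p ≈ 2.6452 bits.
Huffman merges: 47/1000+91/1000→69/500; 91/1000+69/500→229/1000; 151/1000+157/1000→77/250; 57/250+229/1000→457/1000; 47/200+77/250→543/1000; 457/1000+543/1000→1. L = 107/40 ≈ 2.6750.
Efficiency = H/L = 2.6452/2.6750 = 98.9%.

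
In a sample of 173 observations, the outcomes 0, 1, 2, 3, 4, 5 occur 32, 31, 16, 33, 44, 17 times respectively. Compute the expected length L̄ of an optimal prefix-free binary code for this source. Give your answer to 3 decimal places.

Probabilities are the counts divided by 173.
Repeatedly combine the two least-probable nodes; the expected code length is the sum of the merged weights.
merge 16/173 + 17/173 → 33/173
merge 31/173 + 32/173 → 63/173
merge 33/173 + 33/173 → 66/173
merge 44/173 + 63/173 → 107/173
merge 66/173 + 107/173 → 1
L = 33/173 + 63/173 + 66/173 + 107/173 + 1 = 442/173 ≈ 2.555 bits/symbol.

2.555 bits/symbol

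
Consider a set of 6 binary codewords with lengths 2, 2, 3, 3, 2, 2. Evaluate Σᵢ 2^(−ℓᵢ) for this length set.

1.25

With common denominator 2^3 = 8: Σ 2^(−ℓᵢ) = 2/8 + 2/8 + 1/8 + 1/8 + 2/8 + 2/8 = 10/8 = 1.25.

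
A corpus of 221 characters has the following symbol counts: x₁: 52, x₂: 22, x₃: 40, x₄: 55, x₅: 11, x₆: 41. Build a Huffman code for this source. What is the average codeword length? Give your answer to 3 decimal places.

Probabilities are the counts divided by 221.
Repeatedly combine the two least-probable nodes; the expected code length is the sum of the merged weights.
merge 11/221 + 22/221 → 33/221
merge 33/221 + 40/221 → 73/221
merge 41/221 + 4/17 → 93/221
merge 55/221 + 73/221 → 128/221
merge 93/221 + 128/221 → 1
L = 33/221 + 73/221 + 93/221 + 128/221 + 1 = 548/221 ≈ 2.480 bits/symbol.

2.480 bits/symbol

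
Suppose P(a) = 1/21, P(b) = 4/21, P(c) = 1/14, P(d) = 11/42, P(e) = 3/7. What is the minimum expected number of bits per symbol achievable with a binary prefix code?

Repeatedly combine the two least-probable nodes; the expected code length is the sum of the merged weights.
merge 1/21 + 1/14 → 5/42
merge 5/42 + 4/21 → 13/42
merge 11/42 + 13/42 → 4/7
merge 3/7 + 4/7 → 1
L = 5/42 + 13/42 + 4/7 + 1 = 2 bits/symbol.

2 bits/symbol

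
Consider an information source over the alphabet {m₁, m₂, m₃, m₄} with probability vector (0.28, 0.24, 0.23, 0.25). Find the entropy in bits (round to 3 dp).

1.996 bits

H = −Σ pᵢ log₂ pᵢ.
−0.28·log₂(0.28) = 0.5142
−0.24·log₂(0.24) = 0.4941
−0.23·log₂(0.23) = 0.4877
−0.25·log₂(0.25) = 0.5000
Sum ≈ 1.9960 → 1.996 bits.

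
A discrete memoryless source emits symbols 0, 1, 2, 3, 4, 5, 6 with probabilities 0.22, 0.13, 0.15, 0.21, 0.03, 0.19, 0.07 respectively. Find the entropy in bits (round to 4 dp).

H = −Σ pᵢ log₂ pᵢ.
−0.22·log₂(0.22) = 0.4806
−0.13·log₂(0.13) = 0.3826
−0.15·log₂(0.15) = 0.4105
−0.21·log₂(0.21) = 0.4728
−0.03·log₂(0.03) = 0.1518
−0.19·log₂(0.19) = 0.4552
−0.07·log₂(0.07) = 0.2686
Sum ≈ 2.6221 → 2.6221 bits.

2.6221 bits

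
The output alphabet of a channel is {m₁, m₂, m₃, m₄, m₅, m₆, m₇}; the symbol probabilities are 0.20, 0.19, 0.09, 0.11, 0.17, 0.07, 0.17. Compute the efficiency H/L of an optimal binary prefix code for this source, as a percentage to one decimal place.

98.2%

Entropy H = −Σ p log₂ p ≈ 2.7203 bits.
Huffman merges: 7/100+9/100→4/25; 11/100+4/25→27/100; 17/100+17/100→17/50; 19/100+1/5→39/100; 27/100+17/50→61/100; 39/100+61/100→1. L = 277/100 ≈ 2.7700.
Efficiency = H/L = 2.7203/2.7700 = 98.2%.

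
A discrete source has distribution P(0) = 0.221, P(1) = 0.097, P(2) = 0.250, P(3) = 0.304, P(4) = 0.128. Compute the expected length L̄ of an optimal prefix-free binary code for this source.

Repeatedly combine the two least-probable nodes; the expected code length is the sum of the merged weights.
merge 97/1000 + 16/125 → 9/40
merge 221/1000 + 9/40 → 223/500
merge 1/4 + 38/125 → 277/500
merge 223/500 + 277/500 → 1
L = 9/40 + 223/500 + 277/500 + 1 = 89/40 = 2.225 bits/symbol.

2.225 bits/symbol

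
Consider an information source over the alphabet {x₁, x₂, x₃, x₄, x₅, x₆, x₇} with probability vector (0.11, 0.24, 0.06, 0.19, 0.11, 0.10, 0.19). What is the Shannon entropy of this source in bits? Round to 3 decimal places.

H = −Σ pᵢ log₂ pᵢ.
−0.11·log₂(0.11) = 0.3503
−0.24·log₂(0.24) = 0.4941
−0.06·log₂(0.06) = 0.2435
−0.19·log₂(0.19) = 0.4552
−0.11·log₂(0.11) = 0.3503
−0.10·log₂(0.10) = 0.3322
−0.19·log₂(0.19) = 0.4552
Sum ≈ 2.6809 → 2.681 bits.

2.681 bits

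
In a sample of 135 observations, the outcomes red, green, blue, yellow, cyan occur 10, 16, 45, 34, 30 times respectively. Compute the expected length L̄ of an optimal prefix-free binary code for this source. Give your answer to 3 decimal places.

Probabilities are the counts divided by 135.
Repeatedly combine the two least-probable nodes; the expected code length is the sum of the merged weights.
merge 2/27 + 16/135 → 26/135
merge 26/135 + 2/9 → 56/135
merge 34/135 + 1/3 → 79/135
merge 56/135 + 79/135 → 1
L = 26/135 + 56/135 + 79/135 + 1 = 296/135 ≈ 2.193 bits/symbol.

2.193 bits/symbol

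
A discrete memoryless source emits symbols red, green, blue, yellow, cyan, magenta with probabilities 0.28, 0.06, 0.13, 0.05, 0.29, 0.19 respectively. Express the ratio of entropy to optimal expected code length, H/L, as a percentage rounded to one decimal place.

Entropy H = −Σ p log₂ p ≈ 2.3296 bits.
Huffman merges: 1/20+3/50→11/100; 11/100+13/100→6/25; 19/100+6/25→43/100; 7/25+29/100→57/100; 43/100+57/100→1. L = 47/20 ≈ 2.3500.
Efficiency = H/L = 2.3296/2.3500 = 99.1%.

99.1%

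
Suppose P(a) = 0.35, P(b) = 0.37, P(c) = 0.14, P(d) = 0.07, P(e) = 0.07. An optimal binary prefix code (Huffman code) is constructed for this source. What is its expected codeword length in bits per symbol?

2.05 bits/symbol

Repeatedly combine the two least-probable nodes; the expected code length is the sum of the merged weights.
merge 7/100 + 7/100 → 7/50
merge 7/50 + 7/50 → 7/25
merge 7/25 + 7/20 → 63/100
merge 37/100 + 63/100 → 1
L = 7/50 + 7/25 + 63/100 + 1 = 41/20 = 2.05 bits/symbol.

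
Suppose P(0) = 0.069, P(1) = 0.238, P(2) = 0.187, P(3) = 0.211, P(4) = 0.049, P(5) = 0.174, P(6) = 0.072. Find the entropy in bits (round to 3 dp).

2.610 bits

H = −Σ pᵢ log₂ pᵢ.
−0.069·log₂(0.069) = 0.2662
−0.238·log₂(0.238) = 0.4929
−0.187·log₂(0.187) = 0.4523
−0.211·log₂(0.211) = 0.4736
−0.049·log₂(0.049) = 0.2132
−0.174·log₂(0.174) = 0.4390
−0.072·log₂(0.072) = 0.2733
Sum ≈ 2.6105 → 2.610 bits.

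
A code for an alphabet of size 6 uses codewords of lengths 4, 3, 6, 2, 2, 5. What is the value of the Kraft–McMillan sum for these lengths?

With common denominator 2^6 = 64: Σ 2^(−ℓᵢ) = 4/64 + 8/64 + 1/64 + 16/64 + 16/64 + 2/64 = 47/64 = 0.734375.

0.734375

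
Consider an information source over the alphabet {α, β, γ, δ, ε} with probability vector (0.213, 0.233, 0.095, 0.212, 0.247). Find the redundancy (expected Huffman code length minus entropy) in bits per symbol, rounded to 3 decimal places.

0.047 bits

Entropy H = −Σ p log₂ p ≈ 2.2602 bits.
Huffman merges: 19/200+53/250→307/1000; 213/1000+233/1000→223/500; 247/1000+307/1000→277/500; 223/500+277/500→1. L = 2307/1000 ≈ 2.3070.
L − H = 2.3070 − 2.2602 = 0.047 bits.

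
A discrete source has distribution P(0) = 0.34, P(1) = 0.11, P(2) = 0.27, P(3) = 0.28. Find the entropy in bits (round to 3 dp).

1.904 bits

H = −Σ pᵢ log₂ pᵢ.
−0.34·log₂(0.34) = 0.5292
−0.11·log₂(0.11) = 0.3503
−0.27·log₂(0.27) = 0.5100
−0.28·log₂(0.28) = 0.5142
Sum ≈ 1.9037 → 1.904 bits.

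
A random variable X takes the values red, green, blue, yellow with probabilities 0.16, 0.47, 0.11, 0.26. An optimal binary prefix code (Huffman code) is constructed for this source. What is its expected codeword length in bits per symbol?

1.8 bits/symbol

Repeatedly combine the two least-probable nodes; the expected code length is the sum of the merged weights.
merge 11/100 + 4/25 → 27/100
merge 13/50 + 27/100 → 53/100
merge 47/100 + 53/100 → 1
L = 27/100 + 53/100 + 1 = 9/5 = 1.8 bits/symbol.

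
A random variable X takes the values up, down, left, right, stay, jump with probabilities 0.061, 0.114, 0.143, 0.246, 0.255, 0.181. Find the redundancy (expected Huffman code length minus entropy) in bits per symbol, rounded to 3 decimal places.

Entropy H = −Σ p log₂ p ≈ 2.4513 bits.
Huffman merges: 61/1000+57/500→7/40; 143/1000+7/40→159/500; 181/1000+123/500→427/1000; 51/200+159/500→573/1000; 427/1000+573/1000→1. L = 2493/1000 ≈ 2.4930.
L − H = 2.4930 − 2.4513 = 0.042 bits.

0.042 bits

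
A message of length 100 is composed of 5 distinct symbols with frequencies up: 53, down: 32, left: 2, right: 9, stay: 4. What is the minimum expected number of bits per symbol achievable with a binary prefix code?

Probabilities are the counts divided by 100.
Repeatedly combine the two least-probable nodes; the expected code length is the sum of the merged weights.
merge 1/50 + 1/25 → 3/50
merge 3/50 + 9/100 → 3/20
merge 3/20 + 8/25 → 47/100
merge 47/100 + 53/100 → 1
L = 3/50 + 3/20 + 47/100 + 1 = 42/25 = 1.68 bits/symbol.

1.68 bits/symbol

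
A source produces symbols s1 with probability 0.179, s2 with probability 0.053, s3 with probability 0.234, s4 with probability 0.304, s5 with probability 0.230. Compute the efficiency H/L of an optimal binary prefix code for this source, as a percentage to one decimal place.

97.2%

Entropy H = −Σ p log₂ p ≈ 2.1691 bits.
Huffman merges: 53/1000+179/1000→29/125; 23/100+29/125→231/500; 117/500+38/125→269/500; 231/500+269/500→1. L = 279/125 ≈ 2.2320.
Efficiency = H/L = 2.1691/2.2320 = 97.2%.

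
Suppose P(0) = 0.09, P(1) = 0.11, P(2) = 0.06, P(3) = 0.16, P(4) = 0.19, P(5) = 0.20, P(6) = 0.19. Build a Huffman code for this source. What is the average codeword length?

2.76 bits/symbol

Repeatedly combine the two least-probable nodes; the expected code length is the sum of the merged weights.
merge 3/50 + 9/100 → 3/20
merge 11/100 + 3/20 → 13/50
merge 4/25 + 19/100 → 7/20
merge 19/100 + 1/5 → 39/100
merge 13/50 + 7/20 → 61/100
merge 39/100 + 61/100 → 1
L = 3/20 + 13/50 + 7/20 + 39/100 + 61/100 + 1 = 69/25 = 2.76 bits/symbol.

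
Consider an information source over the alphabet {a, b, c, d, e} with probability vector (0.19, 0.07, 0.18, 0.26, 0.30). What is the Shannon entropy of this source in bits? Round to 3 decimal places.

2.195 bits

H = −Σ pᵢ log₂ pᵢ.
−0.19·log₂(0.19) = 0.4552
−0.07·log₂(0.07) = 0.2686
−0.18·log₂(0.18) = 0.4453
−0.26·log₂(0.26) = 0.5053
−0.30·log₂(0.30) = 0.5211
Sum ≈ 2.1955 → 2.195 bits.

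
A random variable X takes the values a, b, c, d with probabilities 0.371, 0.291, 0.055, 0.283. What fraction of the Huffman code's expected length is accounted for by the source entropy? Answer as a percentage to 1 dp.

Entropy H = −Σ p log₂ p ≈ 1.7945 bits.
Huffman merges: 11/200+283/1000→169/500; 291/1000+169/500→629/1000; 371/1000+629/1000→1. L = 1967/1000 ≈ 1.9670.
Efficiency = H/L = 1.7945/1.9670 = 91.2%.

91.2%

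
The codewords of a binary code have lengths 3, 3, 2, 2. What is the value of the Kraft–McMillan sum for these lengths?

0.75

With common denominator 2^3 = 8: Σ 2^(−ℓᵢ) = 1/8 + 1/8 + 2/8 + 2/8 = 6/8 = 0.75.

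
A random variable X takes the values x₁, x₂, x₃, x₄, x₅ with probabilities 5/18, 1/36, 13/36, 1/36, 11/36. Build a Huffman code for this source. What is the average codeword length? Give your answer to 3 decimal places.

2.028 bits/symbol

Repeatedly combine the two least-probable nodes; the expected code length is the sum of the merged weights.
merge 1/36 + 1/36 → 1/18
merge 1/18 + 5/18 → 1/3
merge 11/36 + 1/3 → 23/36
merge 13/36 + 23/36 → 1
L = 1/18 + 1/3 + 23/36 + 1 = 73/36 ≈ 2.028 bits/symbol.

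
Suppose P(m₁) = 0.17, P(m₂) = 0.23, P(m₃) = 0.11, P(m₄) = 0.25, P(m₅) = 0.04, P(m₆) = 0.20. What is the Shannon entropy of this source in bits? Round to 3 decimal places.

2.423 bits

H = −Σ pᵢ log₂ pᵢ.
−0.17·log₂(0.17) = 0.4346
−0.23·log₂(0.23) = 0.4877
−0.11·log₂(0.11) = 0.3503
−0.25·log₂(0.25) = 0.5000
−0.04·log₂(0.04) = 0.1858
−0.20·log₂(0.20) = 0.4644
Sum ≈ 2.4227 → 2.423 bits.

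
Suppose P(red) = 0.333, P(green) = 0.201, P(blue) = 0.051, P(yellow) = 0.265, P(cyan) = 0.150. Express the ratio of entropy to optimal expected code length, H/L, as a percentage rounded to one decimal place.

96.8%

Entropy H = −Σ p log₂ p ≈ 2.1308 bits.
Huffman merges: 51/1000+3/20→201/1000; 201/1000+201/1000→201/500; 53/200+333/1000→299/500; 201/500+299/500→1. L = 2201/1000 ≈ 2.2010.
Efficiency = H/L = 2.1308/2.2010 = 96.8%.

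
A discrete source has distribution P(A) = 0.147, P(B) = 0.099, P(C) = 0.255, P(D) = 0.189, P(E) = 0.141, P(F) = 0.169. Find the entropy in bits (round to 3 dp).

2.526 bits

H = −Σ pᵢ log₂ pᵢ.
−0.147·log₂(0.147) = 0.4066
−0.099·log₂(0.099) = 0.3303
−0.255·log₂(0.255) = 0.5027
−0.189·log₂(0.189) = 0.4543
−0.141·log₂(0.141) = 0.3985
−0.169·log₂(0.169) = 0.4335
Sum ≈ 2.5259 → 2.526 bits.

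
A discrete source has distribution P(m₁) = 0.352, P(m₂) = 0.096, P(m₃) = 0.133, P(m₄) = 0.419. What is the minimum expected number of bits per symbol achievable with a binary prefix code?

1.81 bits/symbol

Repeatedly combine the two least-probable nodes; the expected code length is the sum of the merged weights.
merge 12/125 + 133/1000 → 229/1000
merge 229/1000 + 44/125 → 581/1000
merge 419/1000 + 581/1000 → 1
L = 229/1000 + 581/1000 + 1 = 181/100 = 1.81 bits/symbol.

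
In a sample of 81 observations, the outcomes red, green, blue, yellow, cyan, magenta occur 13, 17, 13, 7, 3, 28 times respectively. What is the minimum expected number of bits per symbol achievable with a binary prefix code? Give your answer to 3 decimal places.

2.407 bits/symbol

Probabilities are the counts divided by 81.
Repeatedly combine the two least-probable nodes; the expected code length is the sum of the merged weights.
merge 1/27 + 7/81 → 10/81
merge 10/81 + 13/81 → 23/81
merge 13/81 + 17/81 → 10/27
merge 23/81 + 28/81 → 17/27
merge 10/27 + 17/27 → 1
L = 10/81 + 23/81 + 10/27 + 17/27 + 1 = 65/27 ≈ 2.407 bits/symbol.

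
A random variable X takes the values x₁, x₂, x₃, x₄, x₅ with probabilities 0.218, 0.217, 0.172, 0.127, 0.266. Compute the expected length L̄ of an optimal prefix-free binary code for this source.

2.299 bits/symbol

Repeatedly combine the two least-probable nodes; the expected code length is the sum of the merged weights.
merge 127/1000 + 43/250 → 299/1000
merge 217/1000 + 109/500 → 87/200
merge 133/500 + 299/1000 → 113/200
merge 87/200 + 113/200 → 1
L = 299/1000 + 87/200 + 113/200 + 1 = 2299/1000 = 2.299 bits/symbol.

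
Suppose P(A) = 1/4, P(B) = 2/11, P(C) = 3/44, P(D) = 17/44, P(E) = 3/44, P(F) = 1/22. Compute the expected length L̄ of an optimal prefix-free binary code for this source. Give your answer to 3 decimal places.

Repeatedly combine the two least-probable nodes; the expected code length is the sum of the merged weights.
merge 1/22 + 3/44 → 5/44
merge 3/44 + 5/44 → 2/11
merge 2/11 + 2/11 → 4/11
merge 1/4 + 4/11 → 27/44
merge 17/44 + 27/44 → 1
L = 5/44 + 2/11 + 4/11 + 27/44 + 1 = 25/11 ≈ 2.273 bits/symbol.

2.273 bits/symbol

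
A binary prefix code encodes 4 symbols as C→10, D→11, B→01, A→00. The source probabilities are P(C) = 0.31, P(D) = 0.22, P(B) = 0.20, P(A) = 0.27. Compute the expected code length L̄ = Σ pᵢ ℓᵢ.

L̄ = Σ pᵢ·ℓᵢ = 0.31·2 + 0.22·2 + 0.20·2 + 0.27·2 = 2 bits/symbol.

2 bits/symbol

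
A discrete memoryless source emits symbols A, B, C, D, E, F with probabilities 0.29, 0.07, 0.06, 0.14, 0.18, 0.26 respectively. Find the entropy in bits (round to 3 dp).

H = −Σ pᵢ log₂ pᵢ.
−0.29·log₂(0.29) = 0.5179
−0.07·log₂(0.07) = 0.2686
−0.06·log₂(0.06) = 0.2435
−0.14·log₂(0.14) = 0.3971
−0.18·log₂(0.18) = 0.4453
−0.26·log₂(0.26) = 0.5053
Sum ≈ 2.3777 → 2.378 bits.

2.378 bits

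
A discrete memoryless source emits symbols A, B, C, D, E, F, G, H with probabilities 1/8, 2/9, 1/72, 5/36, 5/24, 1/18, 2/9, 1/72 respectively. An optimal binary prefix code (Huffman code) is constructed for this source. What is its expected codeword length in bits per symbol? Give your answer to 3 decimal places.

Repeatedly combine the two least-probable nodes; the expected code length is the sum of the merged weights.
merge 1/72 + 1/72 → 1/36
merge 1/36 + 1/18 → 1/12
merge 1/12 + 1/8 → 5/24
merge 5/36 + 5/24 → 25/72
merge 5/24 + 2/9 → 31/72
merge 2/9 + 25/72 → 41/72
merge 31/72 + 41/72 → 1
L = 1/36 + 1/12 + 5/24 + 25/72 + 31/72 + 41/72 + 1 = 8/3 ≈ 2.667 bits/symbol.

2.667 bits/symbol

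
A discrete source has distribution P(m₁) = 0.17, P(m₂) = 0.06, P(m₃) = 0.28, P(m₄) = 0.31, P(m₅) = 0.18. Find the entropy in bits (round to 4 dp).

H = −Σ pᵢ log₂ pᵢ.
−0.17·log₂(0.17) = 0.4346
−0.06·log₂(0.06) = 0.2435
−0.28·log₂(0.28) = 0.5142
−0.31·log₂(0.31) = 0.5238
−0.18·log₂(0.18) = 0.4453
Sum ≈ 2.1614 → 2.1614 bits.

2.1614 bits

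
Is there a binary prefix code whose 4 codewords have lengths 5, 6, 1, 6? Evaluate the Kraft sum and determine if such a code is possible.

0.5625; yes

With common denominator 2^6 = 64: Σ 2^(−ℓᵢ) = 2/64 + 1/64 + 32/64 + 1/64 = 36/64 = 0.5625.
Kraft's inequality requires Σ ≤ 1; here Σ = 0.5625 ≤ 1, so such a prefix code exists.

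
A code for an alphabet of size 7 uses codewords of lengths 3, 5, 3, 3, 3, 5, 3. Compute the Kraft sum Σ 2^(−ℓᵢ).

With common denominator 2^5 = 32: Σ 2^(−ℓᵢ) = 4/32 + 1/32 + 4/32 + 4/32 + 4/32 + 1/32 + 4/32 = 22/32 = 0.6875.

0.6875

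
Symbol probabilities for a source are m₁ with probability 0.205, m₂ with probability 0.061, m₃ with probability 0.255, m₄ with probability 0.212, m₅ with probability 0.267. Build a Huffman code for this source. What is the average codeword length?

Repeatedly combine the two least-probable nodes; the expected code length is the sum of the merged weights.
merge 61/1000 + 41/200 → 133/500
merge 53/250 + 51/200 → 467/1000
merge 133/500 + 267/1000 → 533/1000
merge 467/1000 + 533/1000 → 1
L = 133/500 + 467/1000 + 533/1000 + 1 = 1133/500 = 2.266 bits/symbol.

2.266 bits/symbol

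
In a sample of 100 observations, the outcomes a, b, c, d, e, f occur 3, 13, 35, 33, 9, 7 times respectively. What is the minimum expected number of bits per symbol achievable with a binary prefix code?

Probabilities are the counts divided by 100.
Repeatedly combine the two least-probable nodes; the expected code length is the sum of the merged weights.
merge 3/100 + 7/100 → 1/10
merge 9/100 + 1/10 → 19/100
merge 13/100 + 19/100 → 8/25
merge 8/25 + 33/100 → 13/20
merge 7/20 + 13/20 → 1
L = 1/10 + 19/100 + 8/25 + 13/20 + 1 = 113/50 = 2.26 bits/symbol.

2.26 bits/symbol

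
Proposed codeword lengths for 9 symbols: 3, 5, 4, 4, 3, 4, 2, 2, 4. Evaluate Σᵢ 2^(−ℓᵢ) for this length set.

With common denominator 2^5 = 32: Σ 2^(−ℓᵢ) = 4/32 + 1/32 + 2/32 + 2/32 + 4/32 + 2/32 + 8/32 + 8/32 + 2/32 = 33/32 = 1.03125.

1.03125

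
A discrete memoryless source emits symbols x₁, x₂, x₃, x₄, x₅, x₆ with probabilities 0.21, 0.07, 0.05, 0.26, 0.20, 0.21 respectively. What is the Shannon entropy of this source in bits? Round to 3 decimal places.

2.400 bits

H = −Σ pᵢ log₂ pᵢ.
−0.21·log₂(0.21) = 0.4728
−0.07·log₂(0.07) = 0.2686
−0.05·log₂(0.05) = 0.2161
−0.26·log₂(0.26) = 0.5053
−0.20·log₂(0.20) = 0.4644
−0.21·log₂(0.21) = 0.4728
Sum ≈ 2.4000 → 2.400 bits.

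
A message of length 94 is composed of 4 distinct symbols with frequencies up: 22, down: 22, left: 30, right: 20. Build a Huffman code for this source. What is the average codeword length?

2 bits/symbol

Probabilities are the counts divided by 94.
Repeatedly combine the two least-probable nodes; the expected code length is the sum of the merged weights.
merge 10/47 + 11/47 → 21/47
merge 11/47 + 15/47 → 26/47
merge 21/47 + 26/47 → 1
L = 21/47 + 26/47 + 1 = 2 bits/symbol.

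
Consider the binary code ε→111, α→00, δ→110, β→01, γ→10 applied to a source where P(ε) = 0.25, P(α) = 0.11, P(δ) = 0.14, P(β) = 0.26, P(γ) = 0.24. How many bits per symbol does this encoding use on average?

2.39 bits/symbol

L̄ = Σ pᵢ·ℓᵢ = 0.25·3 + 0.11·2 + 0.14·3 + 0.26·2 + 0.24·2 = 2.39 bits/symbol.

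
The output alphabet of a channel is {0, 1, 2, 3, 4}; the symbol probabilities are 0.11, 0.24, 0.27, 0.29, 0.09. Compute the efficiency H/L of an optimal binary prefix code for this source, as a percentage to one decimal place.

99.3%

Entropy H = −Σ p log₂ p ≈ 2.1850 bits.
Huffman merges: 9/100+11/100→1/5; 1/5+6/25→11/25; 27/100+29/100→14/25; 11/25+14/25→1. L = 11/5 ≈ 2.2000.
Efficiency = H/L = 2.1850/2.2000 = 99.3%.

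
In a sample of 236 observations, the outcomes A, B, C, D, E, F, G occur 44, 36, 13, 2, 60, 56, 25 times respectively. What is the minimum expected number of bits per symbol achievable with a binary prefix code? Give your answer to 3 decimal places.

2.555 bits/symbol

Probabilities are the counts divided by 236.
Repeatedly combine the two least-probable nodes; the expected code length is the sum of the merged weights.
merge 1/118 + 13/236 → 15/236
merge 15/236 + 25/236 → 10/59
merge 9/59 + 10/59 → 19/59
merge 11/59 + 14/59 → 25/59
merge 15/59 + 19/59 → 34/59
merge 25/59 + 34/59 → 1
L = 15/236 + 10/59 + 19/59 + 25/59 + 34/59 + 1 = 603/236 ≈ 2.555 bits/symbol.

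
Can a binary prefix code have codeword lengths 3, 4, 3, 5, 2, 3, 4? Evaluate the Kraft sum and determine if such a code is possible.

With common denominator 2^5 = 32: Σ 2^(−ℓᵢ) = 4/32 + 2/32 + 4/32 + 1/32 + 8/32 + 4/32 + 2/32 = 25/32 = 0.78125.
Kraft's inequality requires Σ ≤ 1; here Σ = 0.78125 ≤ 1, so such a prefix code exists.

0.78125; yes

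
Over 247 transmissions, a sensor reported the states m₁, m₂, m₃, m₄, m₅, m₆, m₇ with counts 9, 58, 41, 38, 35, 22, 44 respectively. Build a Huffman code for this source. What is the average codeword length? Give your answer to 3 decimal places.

2.713 bits/symbol

Probabilities are the counts divided by 247.
Repeatedly combine the two least-probable nodes; the expected code length is the sum of the merged weights.
merge 9/247 + 22/247 → 31/247
merge 31/247 + 35/247 → 66/247
merge 2/13 + 41/247 → 79/247
merge 44/247 + 58/247 → 102/247
merge 66/247 + 79/247 → 145/247
merge 102/247 + 145/247 → 1
L = 31/247 + 66/247 + 79/247 + 102/247 + 145/247 + 1 = 670/247 ≈ 2.713 bits/symbol.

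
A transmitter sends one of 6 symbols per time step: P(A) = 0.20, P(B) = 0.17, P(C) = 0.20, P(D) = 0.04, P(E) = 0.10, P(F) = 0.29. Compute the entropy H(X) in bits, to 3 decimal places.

H = −Σ pᵢ log₂ pᵢ.
−0.20·log₂(0.20) = 0.4644
−0.17·log₂(0.17) = 0.4346
−0.20·log₂(0.20) = 0.4644
−0.04·log₂(0.04) = 0.1858
−0.10·log₂(0.10) = 0.3322
−0.29·log₂(0.29) = 0.5179
Sum ≈ 2.3992 → 2.399 bits.

2.399 bits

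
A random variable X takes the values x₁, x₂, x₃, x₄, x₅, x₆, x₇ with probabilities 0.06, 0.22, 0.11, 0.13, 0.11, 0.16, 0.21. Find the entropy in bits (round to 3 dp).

H = −Σ pᵢ log₂ pᵢ.
−0.06·log₂(0.06) = 0.2435
−0.22·log₂(0.22) = 0.4806
−0.11·log₂(0.11) = 0.3503
−0.13·log₂(0.13) = 0.3826
−0.11·log₂(0.11) = 0.3503
−0.16·log₂(0.16) = 0.4230
−0.21·log₂(0.21) = 0.4728
Sum ≈ 2.7032 → 2.703 bits.

2.703 bits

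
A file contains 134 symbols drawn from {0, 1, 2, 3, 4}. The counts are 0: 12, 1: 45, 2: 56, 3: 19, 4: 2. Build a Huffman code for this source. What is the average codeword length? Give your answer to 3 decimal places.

1.933 bits/symbol

Probabilities are the counts divided by 134.
Repeatedly combine the two least-probable nodes; the expected code length is the sum of the merged weights.
merge 1/67 + 6/67 → 7/67
merge 7/67 + 19/134 → 33/134
merge 33/134 + 45/134 → 39/67
merge 28/67 + 39/67 → 1
L = 7/67 + 33/134 + 39/67 + 1 = 259/134 ≈ 1.933 bits/symbol.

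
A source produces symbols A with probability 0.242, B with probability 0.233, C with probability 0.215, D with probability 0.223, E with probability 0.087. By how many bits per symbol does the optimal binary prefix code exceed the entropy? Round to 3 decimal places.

Entropy H = −Σ p log₂ p ≈ 2.2511 bits.
Huffman merges: 87/1000+43/200→151/500; 223/1000+233/1000→57/125; 121/500+151/500→68/125; 57/125+68/125→1. L = 1151/500 ≈ 2.3020.
L − H = 2.3020 − 2.2511 = 0.051 bits.

0.051 bits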